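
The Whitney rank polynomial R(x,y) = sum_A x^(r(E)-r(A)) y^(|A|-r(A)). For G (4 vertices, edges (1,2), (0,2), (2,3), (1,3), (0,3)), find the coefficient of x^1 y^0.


R(x,y) = sum over A in 2^E of x^(r(E)-r(A)) * y^(|A|-r(A)).
G has 4 vertices, 5 edges. r(E) = 3.
Enumerate all 2^5 = 32 subsets.
Count subsets with r(E)-r(A)=1 and |A|-r(A)=0: 10.

10


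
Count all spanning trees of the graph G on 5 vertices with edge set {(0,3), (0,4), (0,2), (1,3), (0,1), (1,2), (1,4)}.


By Kirchhoff's matrix tree theorem, the number of spanning trees equals
the determinant of any cofactor of the Laplacian matrix L.
G has 5 vertices and 7 edges.
Computing the (4 x 4) cofactor determinant gives 20.

20


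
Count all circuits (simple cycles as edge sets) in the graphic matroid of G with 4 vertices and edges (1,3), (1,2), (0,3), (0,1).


A circuit in a graphic matroid = edge set of a simple cycle.
G has 4 vertices and 4 edges.
Enumerating all minimal edge subsets forming cycles...
Total circuits found: 1.

1


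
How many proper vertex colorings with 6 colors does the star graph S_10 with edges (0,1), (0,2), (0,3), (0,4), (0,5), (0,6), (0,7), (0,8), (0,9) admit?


P(tree, k) = k * (k-1)^(9) for any tree on 10 vertices.
P(6) = 6 * 5^9 = 6 * 1953125 = 11718750.

11718750


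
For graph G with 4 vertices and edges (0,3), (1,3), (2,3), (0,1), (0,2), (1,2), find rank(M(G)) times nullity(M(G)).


r(M) = |V| - c = 4 - 1 = 3.
nullity = |E| - r(M) = 6 - 3 = 3.
Product = 3 * 3 = 9.

9


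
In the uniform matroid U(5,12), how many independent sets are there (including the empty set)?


Independent sets of U(5,12) are all subsets of size <= 5.
Count = (12 choose 0) + (12 choose 1) + (12 choose 2) + (12 choose 3) + (12 choose 4) + (12 choose 5)
     = 1 + 12 + 66 + 220 + 495 + 792
     = 1586.

1586


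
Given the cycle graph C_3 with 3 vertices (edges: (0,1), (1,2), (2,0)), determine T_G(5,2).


T(C_3; x,y) = x + x^2 + ... + x^(2) + y.
T(5,2) = 5^1 + 5^2 + 2
= 5 + 25 + 2
= 32.

32


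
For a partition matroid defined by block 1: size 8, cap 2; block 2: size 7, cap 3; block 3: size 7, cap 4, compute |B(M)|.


A basis picks exactly ci elements from block i.
Number of bases = product of C(|Si|, ci).
= C(8,2) * C(7,3) * C(7,4)
= 28 * 35 * 35
= 34300.

34300


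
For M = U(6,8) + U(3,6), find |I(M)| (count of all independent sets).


For a direct sum, |I(M1+M2)| = |I(M1)| * |I(M2)|.
|I(U(6,8))| = sum C(8,k) for k=0..6 = 247.
|I(U(3,6))| = sum C(6,k) for k=0..3 = 42.
Total = 247 * 42 = 10374.

10374


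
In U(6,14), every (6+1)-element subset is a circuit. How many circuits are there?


In U(6,14), circuits are the (7)-element subsets.
Any set of 7 elements is dependent, and removing any one element gives
an independent set of size 6, so it is a minimal dependent set.
Number of circuits = (14 choose 7) = 3432.

3432


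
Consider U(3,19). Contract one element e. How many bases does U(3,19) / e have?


Contracting e from U(3,19) gives U(2,18).
Bases of U(2,18) = C(18,2) = (18 * 17) / (1 * 2) = 153.

153


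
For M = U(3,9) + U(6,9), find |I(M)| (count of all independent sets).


For a direct sum, |I(M1+M2)| = |I(M1)| * |I(M2)|.
|I(U(3,9))| = sum C(9,k) for k=0..3 = 130.
|I(U(6,9))| = sum C(9,k) for k=0..6 = 466.
Total = 130 * 466 = 60580.

60580


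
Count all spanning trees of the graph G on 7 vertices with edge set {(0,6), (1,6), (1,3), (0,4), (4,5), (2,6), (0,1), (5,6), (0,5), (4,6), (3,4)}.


By Kirchhoff's matrix tree theorem, the number of spanning trees equals
the determinant of any cofactor of the Laplacian matrix L.
G has 7 vertices and 11 edges.
Computing the (6 x 6) cofactor determinant gives 115.

115


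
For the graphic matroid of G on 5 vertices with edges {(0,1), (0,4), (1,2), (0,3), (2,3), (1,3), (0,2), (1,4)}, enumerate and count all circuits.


A circuit in a graphic matroid = edge set of a simple cycle.
G has 5 vertices and 8 edges.
Enumerating all minimal edge subsets forming cycles...
Total circuits found: 12.

12


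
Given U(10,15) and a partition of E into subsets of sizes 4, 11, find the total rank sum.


r(Ai) = min(|Ai|, 10) for each part.
Sum = min(4,10) + min(11,10)
    = 4 + 10
    = 14.

14


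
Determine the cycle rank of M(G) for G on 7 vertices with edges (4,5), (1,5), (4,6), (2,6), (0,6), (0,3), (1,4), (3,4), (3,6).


Cycle rank (nullity) = |E| - r(M) = |E| - (|V| - c).
|E| = 9, |V| = 7, c = 1.
Nullity = 9 - (7 - 1) = 9 - 6 = 3.

3


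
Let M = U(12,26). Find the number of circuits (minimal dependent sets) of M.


In U(12,26), circuits are the (13)-element subsets.
Any set of 13 elements is dependent, and removing any one element gives
an independent set of size 12, so it is a minimal dependent set.
Number of circuits = C(26,13) = 10400600.

10400600


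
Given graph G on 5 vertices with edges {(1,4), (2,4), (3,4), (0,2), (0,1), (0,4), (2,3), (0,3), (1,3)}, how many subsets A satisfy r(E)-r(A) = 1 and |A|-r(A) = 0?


R(x,y) = sum over A in 2^E of x^(r(E)-r(A)) * y^(|A|-r(A)).
G has 5 vertices, 9 edges. r(E) = 4.
Enumerate all 2^9 = 512 subsets.
Count subsets with r(E)-r(A)=1 and |A|-r(A)=0: 77.

77


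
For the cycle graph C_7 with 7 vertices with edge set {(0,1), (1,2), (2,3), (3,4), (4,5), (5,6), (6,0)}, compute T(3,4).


T(C_7; x,y) = x + x^2 + ... + x^(6) + y.
T(3,4) = 3^1 + 3^2 + 3^3 + 3^4 + 3^5 + 3^6 + 4
= 3 + 9 + 27 + 81 + 243 + 729 + 4
= 1096.

1096


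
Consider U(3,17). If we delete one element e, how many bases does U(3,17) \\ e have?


Deleting e from U(3,17) gives U(3,16) since n > r.
Bases of U(3,16) = (16 choose 3) = 560.

560


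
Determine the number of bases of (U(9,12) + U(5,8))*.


(M1+M2)* = M1* + M2*.
M1* = U(3,12), bases: C(12,3) = 220.
M2* = U(3,8), bases: C(8,3) = 56.
|B(M*)| = 220 * 56 = 12320.

12320


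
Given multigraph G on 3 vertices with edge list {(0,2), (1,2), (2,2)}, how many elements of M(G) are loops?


In a graphic matroid, a loop is a self-loop edge (u,u) with rank 0.
Examining all 3 edges for self-loops...
Self-loops found: (2,2)
Number of loops = 1.

1


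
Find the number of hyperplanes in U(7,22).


Hyperplanes of U(7,22) are flats of rank 6.
In a uniform matroid, these are exactly the (6)-element subsets.
Count = C(22,6) = 74613.

74613


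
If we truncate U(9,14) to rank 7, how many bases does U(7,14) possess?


Truncating U(9,14) to rank 7 gives U(7,14).
Bases of U(7,14) are all 7-element subsets of 14 elements.
Number of bases = C(14,7) = 3432.

3432


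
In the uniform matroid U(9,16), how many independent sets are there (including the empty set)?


Independent sets of U(9,16) are all subsets of size <= 9.
Count = C(16,0) + C(16,1) + C(16,2) + C(16,3) + C(16,4) + C(16,5) + C(16,6) + C(16,7) + C(16,8) + C(16,9)
     = 1 + 16 + 120 + 560 + 1820 + 4368 + 8008 + 11440 + 12870 + 11440
     = 50643.

50643


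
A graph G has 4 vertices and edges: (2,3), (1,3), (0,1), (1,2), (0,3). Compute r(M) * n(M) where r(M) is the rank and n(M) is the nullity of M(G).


r(M) = |V| - c = 4 - 1 = 3.
nullity = |E| - r(M) = 5 - 3 = 2.
Product = 3 * 2 = 6.

6


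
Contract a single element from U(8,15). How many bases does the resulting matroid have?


Contracting e from U(8,15) gives U(7,14).
Bases of U(7,14) = (14 choose 7) = 3432.

3432


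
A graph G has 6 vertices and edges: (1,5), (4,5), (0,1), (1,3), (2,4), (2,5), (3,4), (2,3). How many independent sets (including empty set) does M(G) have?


An independent set in a graphic matroid is an acyclic edge subset.
G has 6 vertices and 8 edges.
Enumerate all 2^8 = 256 subsets, checking for acyclicity.
Total independent sets = 172.

172


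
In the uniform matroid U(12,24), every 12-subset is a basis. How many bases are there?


Bases of U(12,24) are all 12-element subsets of the 24-element ground set.
Number of bases = C(24,12).
C(24,12) = 2704156.

2704156


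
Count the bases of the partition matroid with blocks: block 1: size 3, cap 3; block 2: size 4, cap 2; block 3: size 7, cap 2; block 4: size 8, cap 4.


A basis picks exactly ci elements from block i.
Number of bases = product of C(|Si|, ci).
= C(3,3) * C(4,2) * C(7,2) * C(8,4)
= 1 * 6 * 21 * 70
= 8820.

8820


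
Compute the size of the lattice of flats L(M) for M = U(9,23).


Flats of U(9,23): every subset of size < 9 is a flat, plus E itself.
Count = C(23,0) + C(23,1) + C(23,2) + C(23,3) + C(23,4) + C(23,5) + C(23,6) + C(23,7) + C(23,8) + 1
     = 1 + 23 + 253 + 1771 + 8855 + 33649 + 100947 + 245157 + 490314 + 1
     = 880971.

880971


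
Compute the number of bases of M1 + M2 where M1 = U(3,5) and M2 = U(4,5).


Bases of a direct sum M1 + M2: |B| = |B(M1)| * |B(M2)|.
|B(U(3,5))| = C(5,3) = 10.
|B(U(4,5))| = C(5,4) = 5.
Total bases = 10 * 5 = 50.

50


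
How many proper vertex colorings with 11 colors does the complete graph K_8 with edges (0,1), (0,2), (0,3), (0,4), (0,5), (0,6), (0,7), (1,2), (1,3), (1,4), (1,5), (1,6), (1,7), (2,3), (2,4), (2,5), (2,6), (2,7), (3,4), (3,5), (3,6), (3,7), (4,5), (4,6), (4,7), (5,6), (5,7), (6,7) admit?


P(K_8, k) = k(k-1)(k-2)...(k-7).
P(11) = (11) * (10) * (9) * (8) * (7) * (6) * (5) * (4) = 6652800.

6652800


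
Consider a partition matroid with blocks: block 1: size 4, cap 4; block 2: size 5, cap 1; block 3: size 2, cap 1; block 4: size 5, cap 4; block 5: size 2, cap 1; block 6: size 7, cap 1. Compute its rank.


Rank of a partition matroid = sum of min(|Si|, ci) for each block.
= min(4,4) + min(5,1) + min(2,1) + min(5,4) + min(2,1) + min(7,1)
= 4 + 1 + 1 + 4 + 1 + 1
= 12.

12


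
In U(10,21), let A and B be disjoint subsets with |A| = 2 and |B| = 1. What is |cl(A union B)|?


|A union B| = 2 + 1 = 3 (disjoint).
In U(10,21), cl(S) = S if |S| < 10, else cl(S) = E.
Since 3 < 10, cl(A union B) = A union B.
|cl(A union B)| = 3.

3


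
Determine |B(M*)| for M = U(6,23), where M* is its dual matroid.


The dual of U(r,n) is U(n-r, n) = U(17,23).
Bases of U(17,23) are all (17)-element subsets.
|B(M*)| = (23 choose 17) = 100947.

100947


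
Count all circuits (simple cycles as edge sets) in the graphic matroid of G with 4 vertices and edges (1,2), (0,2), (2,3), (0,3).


A circuit in a graphic matroid = edge set of a simple cycle.
G has 4 vertices and 4 edges.
Enumerating all minimal edge subsets forming cycles...
Total circuits found: 1.

1


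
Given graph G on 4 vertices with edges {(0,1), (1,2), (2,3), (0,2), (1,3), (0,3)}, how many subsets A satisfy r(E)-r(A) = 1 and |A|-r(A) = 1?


R(x,y) = sum over A in 2^E of x^(r(E)-r(A)) * y^(|A|-r(A)).
G has 4 vertices, 6 edges. r(E) = 3.
Enumerate all 2^6 = 64 subsets.
Count subsets with r(E)-r(A)=1 and |A|-r(A)=1: 4.

4


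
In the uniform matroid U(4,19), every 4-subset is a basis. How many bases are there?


Bases of U(4,19) are all 4-element subsets of the 19-element ground set.
Number of bases = C(19,4).
(19 choose 4) = 3876.

3876


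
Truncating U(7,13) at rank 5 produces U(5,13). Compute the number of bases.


Truncating U(7,13) to rank 5 gives U(5,13).
Bases of U(5,13) are all 5-element subsets of 13 elements.
Number of bases = C(13,5) = 1287.

1287


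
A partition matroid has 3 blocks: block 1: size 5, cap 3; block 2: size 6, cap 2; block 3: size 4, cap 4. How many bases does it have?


A basis picks exactly ci elements from block i.
Number of bases = product of C(|Si|, ci).
= C(5,3) * C(6,2) * C(4,4)
= 10 * 15 * 1
= 150.

150


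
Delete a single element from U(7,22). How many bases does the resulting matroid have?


Deleting e from U(7,22) gives U(7,21) since n > r.
Bases of U(7,21) = (21 choose 7) = 116280.

116280


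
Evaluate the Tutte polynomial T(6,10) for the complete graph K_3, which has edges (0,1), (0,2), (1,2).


T(K_3; x,y) = x^2 + x + y.
T(6,10) = 36 + 6 + 10 = 52.

52


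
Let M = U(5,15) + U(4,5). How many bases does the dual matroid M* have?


(M1+M2)* = M1* + M2*.
M1* = U(10,15), bases: C(15,10) = 3003.
M2* = U(1,5), bases: C(5,1) = 5.
|B(M*)| = 3003 * 5 = 15015.

15015


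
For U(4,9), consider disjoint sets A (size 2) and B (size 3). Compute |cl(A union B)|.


|A union B| = 2 + 3 = 5 (disjoint).
In U(4,9), cl(S) = S if |S| < 4, else cl(S) = E.
Since 5 >= 4, cl(A union B) = E.
|cl(A union B)| = 9.

9


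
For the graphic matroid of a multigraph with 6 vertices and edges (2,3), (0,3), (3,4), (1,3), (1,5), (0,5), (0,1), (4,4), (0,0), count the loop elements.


In a graphic matroid, a loop is a self-loop edge (u,u) with rank 0.
Examining all 9 edges for self-loops...
Self-loops found: (4,4), (0,0)
Number of loops = 2.

2


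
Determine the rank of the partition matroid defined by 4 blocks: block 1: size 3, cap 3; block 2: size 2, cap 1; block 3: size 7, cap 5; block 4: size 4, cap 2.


Rank of a partition matroid = sum of min(|Si|, ci) for each block.
= min(3,3) + min(2,1) + min(7,5) + min(4,2)
= 3 + 1 + 5 + 2
= 11.

11


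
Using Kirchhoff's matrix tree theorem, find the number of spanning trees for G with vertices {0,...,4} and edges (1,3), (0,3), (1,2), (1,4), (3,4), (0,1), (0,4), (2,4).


By Kirchhoff's matrix tree theorem, the number of spanning trees equals
the determinant of any cofactor of the Laplacian matrix L.
G has 5 vertices and 8 edges.
Computing the (4 x 4) cofactor determinant gives 40.

40


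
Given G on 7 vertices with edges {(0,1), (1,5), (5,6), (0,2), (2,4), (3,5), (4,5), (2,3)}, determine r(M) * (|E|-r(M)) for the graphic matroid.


r(M) = |V| - c = 7 - 1 = 6.
nullity = |E| - r(M) = 8 - 6 = 2.
Product = 6 * 2 = 12.

12


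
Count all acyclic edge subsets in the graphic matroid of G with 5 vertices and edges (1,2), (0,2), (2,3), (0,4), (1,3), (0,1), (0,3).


An independent set in a graphic matroid is an acyclic edge subset.
G has 5 vertices and 7 edges.
Enumerate all 2^7 = 128 subsets, checking for acyclicity.
Total independent sets = 76.

76


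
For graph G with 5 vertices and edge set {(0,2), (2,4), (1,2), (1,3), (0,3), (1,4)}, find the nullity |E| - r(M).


Cycle rank (nullity) = |E| - r(M) = |E| - (|V| - c).
|E| = 6, |V| = 5, c = 1.
Nullity = 6 - (5 - 1) = 6 - 4 = 2.

2


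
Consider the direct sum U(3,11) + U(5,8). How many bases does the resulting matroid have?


Bases of a direct sum M1 + M2: |B| = |B(M1)| * |B(M2)|.
|B(U(3,11))| = C(11,3) = 165.
|B(U(5,8))| = C(8,5) = 56.
Total bases = 165 * 56 = 9240.

9240


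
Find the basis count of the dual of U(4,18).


The dual of U(r,n) is U(n-r, n) = U(14,18).
Bases of U(14,18) are all (14)-element subsets.
|B(M*)| = C(18,14) = 3060.

3060


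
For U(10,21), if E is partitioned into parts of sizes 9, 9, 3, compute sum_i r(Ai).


r(Ai) = min(|Ai|, 10) for each part.
Sum = min(9,10) + min(9,10) + min(3,10)
    = 9 + 9 + 3
    = 21.

21


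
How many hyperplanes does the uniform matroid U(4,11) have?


Hyperplanes of U(4,11) are flats of rank 3.
In a uniform matroid, these are exactly the (3)-element subsets.
Count = C(11,3) = (11 * 10 * 9) / (1 * 2 * 3) = 165.

165


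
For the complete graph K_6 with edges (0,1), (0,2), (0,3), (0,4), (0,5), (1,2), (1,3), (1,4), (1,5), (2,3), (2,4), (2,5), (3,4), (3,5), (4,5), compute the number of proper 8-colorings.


P(K_6, k) = k(k-1)(k-2)...(k-5).
P(8) = (8) * (7) * (6) * (5) * (4) * (3) = 20160.

20160


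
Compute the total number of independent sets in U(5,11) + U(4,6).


For a direct sum, |I(M1+M2)| = |I(M1)| * |I(M2)|.
|I(U(5,11))| = sum C(11,k) for k=0..5 = 1024.
|I(U(4,6))| = sum C(6,k) for k=0..4 = 57.
Total = 1024 * 57 = 58368.

58368


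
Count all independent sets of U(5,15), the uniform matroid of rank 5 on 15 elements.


Independent sets of U(5,15) are all subsets of size <= 5.
Count = (15 choose 0) + (15 choose 1) + (15 choose 2) + (15 choose 3) + (15 choose 4) + (15 choose 5)
     = 1 + 15 + 105 + 455 + 1365 + 3003
     = 4944.

4944


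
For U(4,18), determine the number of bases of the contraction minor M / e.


Contracting e from U(4,18) gives U(3,17).
Bases of U(3,17) = C(17,3) = (17 * 16 * 15) / (1 * 2 * 3) = 680.

680


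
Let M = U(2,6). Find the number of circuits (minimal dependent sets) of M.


In U(2,6), circuits are the (3)-element subsets.
Any set of 3 elements is dependent, and removing any one element gives
an independent set of size 2, so it is a minimal dependent set.
Number of circuits = C(6,3) = (6 * 5 * 4) / (1 * 2 * 3) = 20.

20


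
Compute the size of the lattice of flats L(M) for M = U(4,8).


Flats of U(4,8): every subset of size < 4 is a flat, plus E itself.
Count = C(8,0) + C(8,1) + C(8,2) + C(8,3) + 1
     = 1 + 8 + 28 + 56 + 1
     = 94.

94


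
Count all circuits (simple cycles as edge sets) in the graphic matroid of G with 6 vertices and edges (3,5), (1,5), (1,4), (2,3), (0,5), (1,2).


A circuit in a graphic matroid = edge set of a simple cycle.
G has 6 vertices and 6 edges.
Enumerating all minimal edge subsets forming cycles...
Total circuits found: 1.

1


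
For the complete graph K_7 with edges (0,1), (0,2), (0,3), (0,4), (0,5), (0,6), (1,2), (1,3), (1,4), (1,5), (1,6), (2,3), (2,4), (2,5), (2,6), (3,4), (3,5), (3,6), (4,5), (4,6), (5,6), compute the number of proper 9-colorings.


P(K_7, k) = k(k-1)(k-2)...(k-6).
P(9) = (9) * (8) * (7) * (6) * (5) * (4) * (3) = 181440.

181440


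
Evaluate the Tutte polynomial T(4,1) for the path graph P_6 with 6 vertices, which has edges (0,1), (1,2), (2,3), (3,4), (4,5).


A path on 6 vertices is a tree with 5 edges.
T(x,y) = x^(5) for any tree.
T(4,1) = 4^5 = 1024.

1024


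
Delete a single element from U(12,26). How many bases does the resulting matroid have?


Deleting e from U(12,26) gives U(12,25) since n > r.
Bases of U(12,25) = C(25,12) = 5200300.

5200300


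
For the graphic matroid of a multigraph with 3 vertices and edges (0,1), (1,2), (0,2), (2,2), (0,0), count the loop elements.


In a graphic matroid, a loop is a self-loop edge (u,u) with rank 0.
Examining all 5 edges for self-loops...
Self-loops found: (2,2), (0,0)
Number of loops = 2.

2


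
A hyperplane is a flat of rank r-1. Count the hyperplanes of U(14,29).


Hyperplanes of U(14,29) are flats of rank 13.
In a uniform matroid, these are exactly the (13)-element subsets.
Count = C(29,13) = 29! / (13! * 16!) = 67863915.

67863915


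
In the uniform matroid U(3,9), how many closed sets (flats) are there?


Flats of U(3,9): every subset of size < 3 is a flat, plus E itself.
Count = (9 choose 0) + (9 choose 1) + (9 choose 2) + 1
     = 1 + 9 + 36 + 1
     = 47.

47


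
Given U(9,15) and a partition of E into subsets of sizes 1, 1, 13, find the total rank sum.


r(Ai) = min(|Ai|, 9) for each part.
Sum = min(1,9) + min(1,9) + min(13,9)
    = 1 + 1 + 9
    = 11.

11


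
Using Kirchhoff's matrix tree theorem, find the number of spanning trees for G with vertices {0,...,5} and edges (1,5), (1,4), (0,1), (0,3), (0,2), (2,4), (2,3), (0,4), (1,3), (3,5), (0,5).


By Kirchhoff's matrix tree theorem, the number of spanning trees equals
the determinant of any cofactor of the Laplacian matrix L.
G has 6 vertices and 11 edges.
Computing the (5 x 5) cofactor determinant gives 209.

209


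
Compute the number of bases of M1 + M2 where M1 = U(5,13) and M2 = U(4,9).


Bases of a direct sum M1 + M2: |B| = |B(M1)| * |B(M2)|.
|B(U(5,13))| = C(13,5) = 1287.
|B(U(4,9))| = C(9,4) = 126.
Total bases = 1287 * 126 = 162162.

162162


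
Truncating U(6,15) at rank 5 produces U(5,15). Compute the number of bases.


Truncating U(6,15) to rank 5 gives U(5,15).
Bases of U(5,15) are all 5-element subsets of 15 elements.
Number of bases = C(15,5) = 3003.

3003


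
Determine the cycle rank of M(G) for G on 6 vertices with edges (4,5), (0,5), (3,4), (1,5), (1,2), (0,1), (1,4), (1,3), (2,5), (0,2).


Cycle rank (nullity) = |E| - r(M) = |E| - (|V| - c).
|E| = 10, |V| = 6, c = 1.
Nullity = 10 - (6 - 1) = 10 - 5 = 5.

5


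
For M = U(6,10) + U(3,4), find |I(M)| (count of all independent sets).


For a direct sum, |I(M1+M2)| = |I(M1)| * |I(M2)|.
|I(U(6,10))| = sum C(10,k) for k=0..6 = 848.
|I(U(3,4))| = sum C(4,k) for k=0..3 = 15.
Total = 848 * 15 = 12720.

12720


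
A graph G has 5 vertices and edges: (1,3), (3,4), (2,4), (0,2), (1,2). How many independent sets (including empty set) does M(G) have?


An independent set in a graphic matroid is an acyclic edge subset.
G has 5 vertices and 5 edges.
Enumerate all 2^5 = 32 subsets, checking for acyclicity.
Total independent sets = 30.

30


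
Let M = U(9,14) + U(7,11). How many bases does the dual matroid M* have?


(M1+M2)* = M1* + M2*.
M1* = U(5,14), bases: C(14,5) = 2002.
M2* = U(4,11), bases: C(11,4) = 330.
|B(M*)| = 2002 * 330 = 660660.

660660


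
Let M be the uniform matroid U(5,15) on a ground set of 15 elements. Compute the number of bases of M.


Bases of U(5,15) are all 5-element subsets of the 15-element ground set.
Number of bases = C(15,5).
C(15,5) = 3003.

3003


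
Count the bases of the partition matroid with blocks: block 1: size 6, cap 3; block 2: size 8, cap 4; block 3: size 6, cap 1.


A basis picks exactly ci elements from block i.
Number of bases = product of C(|Si|, ci).
= C(6,3) * C(8,4) * C(6,1)
= 20 * 70 * 6
= 8400.

8400


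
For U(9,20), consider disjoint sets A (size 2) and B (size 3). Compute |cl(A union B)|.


|A union B| = 2 + 3 = 5 (disjoint).
In U(9,20), cl(S) = S if |S| < 9, else cl(S) = E.
Since 5 < 9, cl(A union B) = A union B.
|cl(A union B)| = 5.

5


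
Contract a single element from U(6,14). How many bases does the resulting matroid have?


Contracting e from U(6,14) gives U(5,13).
Bases of U(5,13) = (13 choose 5) = 1287.

1287


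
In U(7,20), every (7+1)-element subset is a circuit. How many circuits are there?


In U(7,20), circuits are the (8)-element subsets.
Any set of 8 elements is dependent, and removing any one element gives
an independent set of size 7, so it is a minimal dependent set.
Number of circuits = C(20,8) = 125970.

125970


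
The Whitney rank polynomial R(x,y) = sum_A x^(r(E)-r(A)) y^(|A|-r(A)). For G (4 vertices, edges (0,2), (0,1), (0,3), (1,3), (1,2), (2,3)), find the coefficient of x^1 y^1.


R(x,y) = sum over A in 2^E of x^(r(E)-r(A)) * y^(|A|-r(A)).
G has 4 vertices, 6 edges. r(E) = 3.
Enumerate all 2^6 = 64 subsets.
Count subsets with r(E)-r(A)=1 and |A|-r(A)=1: 4.

4


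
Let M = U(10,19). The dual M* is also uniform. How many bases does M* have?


The dual of U(r,n) is U(n-r, n) = U(9,19).
Bases of U(9,19) are all (9)-element subsets.
|B(M*)| = C(19,9) = 19! / (9! * 10!) = 92378.

92378


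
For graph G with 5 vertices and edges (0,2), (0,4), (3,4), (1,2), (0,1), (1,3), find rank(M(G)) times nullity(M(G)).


r(M) = |V| - c = 5 - 1 = 4.
nullity = |E| - r(M) = 6 - 4 = 2.
Product = 4 * 2 = 8.

8


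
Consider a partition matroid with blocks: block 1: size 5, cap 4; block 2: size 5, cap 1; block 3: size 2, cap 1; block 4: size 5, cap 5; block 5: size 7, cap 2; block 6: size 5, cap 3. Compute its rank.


Rank of a partition matroid = sum of min(|Si|, ci) for each block.
= min(5,4) + min(5,1) + min(2,1) + min(5,5) + min(7,2) + min(5,3)
= 4 + 1 + 1 + 5 + 2 + 3
= 16.

16


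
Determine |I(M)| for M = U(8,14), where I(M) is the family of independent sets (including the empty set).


Independent sets of U(8,14) are all subsets of size <= 8.
Count = C(14,0) + C(14,1) + C(14,2) + C(14,3) + C(14,4) + C(14,5) + C(14,6) + C(14,7) + C(14,8)
     = 1 + 14 + 91 + 364 + 1001 + 2002 + 3003 + 3432 + 3003
     = 12911.

12911


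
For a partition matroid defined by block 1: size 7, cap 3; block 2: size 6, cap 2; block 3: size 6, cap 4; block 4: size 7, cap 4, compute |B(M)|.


A basis picks exactly ci elements from block i.
Number of bases = product of C(|Si|, ci).
= C(7,3) * C(6,2) * C(6,4) * C(7,4)
= 35 * 15 * 15 * 35
= 275625.

275625


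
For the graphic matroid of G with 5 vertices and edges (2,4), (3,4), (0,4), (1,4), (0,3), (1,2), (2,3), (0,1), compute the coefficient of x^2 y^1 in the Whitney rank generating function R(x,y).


R(x,y) = sum over A in 2^E of x^(r(E)-r(A)) * y^(|A|-r(A)).
G has 5 vertices, 8 edges. r(E) = 4.
Enumerate all 2^8 = 256 subsets.
Count subsets with r(E)-r(A)=2 and |A|-r(A)=1: 4.

4


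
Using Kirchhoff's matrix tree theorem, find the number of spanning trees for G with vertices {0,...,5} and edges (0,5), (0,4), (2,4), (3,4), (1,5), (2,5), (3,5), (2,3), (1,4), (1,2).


By Kirchhoff's matrix tree theorem, the number of spanning trees equals
the determinant of any cofactor of the Laplacian matrix L.
G has 6 vertices and 10 edges.
Computing the (5 x 5) cofactor determinant gives 120.

120


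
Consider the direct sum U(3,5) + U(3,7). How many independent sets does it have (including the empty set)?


For a direct sum, |I(M1+M2)| = |I(M1)| * |I(M2)|.
|I(U(3,5))| = sum C(5,k) for k=0..3 = 26.
|I(U(3,7))| = sum C(7,k) for k=0..3 = 64.
Total = 26 * 64 = 1664.

1664


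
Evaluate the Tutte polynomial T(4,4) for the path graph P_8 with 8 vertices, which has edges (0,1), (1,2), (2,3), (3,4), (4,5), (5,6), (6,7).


A path on 8 vertices is a tree with 7 edges.
T(x,y) = x^(7) for any tree.
T(4,4) = 4^7 = 16384.

16384


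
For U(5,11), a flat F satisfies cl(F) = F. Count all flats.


Flats of U(5,11): every subset of size < 5 is a flat, plus E itself.
Count = (11 choose 0) + (11 choose 1) + (11 choose 2) + (11 choose 3) + (11 choose 4) + 1
     = 1 + 11 + 55 + 165 + 330 + 1
     = 563.

563


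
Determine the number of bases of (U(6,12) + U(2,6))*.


(M1+M2)* = M1* + M2*.
M1* = U(6,12), bases: C(12,6) = 924.
M2* = U(4,6), bases: C(6,4) = 15.
|B(M*)| = 924 * 15 = 13860.

13860


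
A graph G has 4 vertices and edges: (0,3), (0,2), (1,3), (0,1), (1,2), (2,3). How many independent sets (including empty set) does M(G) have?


An independent set in a graphic matroid is an acyclic edge subset.
G has 4 vertices and 6 edges.
Enumerate all 2^6 = 64 subsets, checking for acyclicity.
Total independent sets = 38.

38


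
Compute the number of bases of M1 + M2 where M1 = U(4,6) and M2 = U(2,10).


Bases of a direct sum M1 + M2: |B| = |B(M1)| * |B(M2)|.
|B(U(4,6))| = C(6,4) = 15.
|B(U(2,10))| = C(10,2) = 45.
Total bases = 15 * 45 = 675.

675


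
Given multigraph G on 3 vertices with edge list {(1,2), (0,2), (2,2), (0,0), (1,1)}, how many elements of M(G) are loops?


In a graphic matroid, a loop is a self-loop edge (u,u) with rank 0.
Examining all 5 edges for self-loops...
Self-loops found: (2,2), (0,0), (1,1)
Number of loops = 3.

3


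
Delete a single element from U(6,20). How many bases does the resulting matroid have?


Deleting e from U(6,20) gives U(6,19) since n > r.
Bases of U(6,19) = C(19,6) = 27132.

27132


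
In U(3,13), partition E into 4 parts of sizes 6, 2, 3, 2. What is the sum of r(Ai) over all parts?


r(Ai) = min(|Ai|, 3) for each part.
Sum = min(6,3) + min(2,3) + min(3,3) + min(2,3)
    = 3 + 2 + 3 + 2
    = 10.

10


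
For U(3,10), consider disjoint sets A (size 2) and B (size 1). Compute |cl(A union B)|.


|A union B| = 2 + 1 = 3 (disjoint).
In U(3,10), cl(S) = S if |S| < 3, else cl(S) = E.
Since 3 >= 3, cl(A union B) = E.
|cl(A union B)| = 10.

10


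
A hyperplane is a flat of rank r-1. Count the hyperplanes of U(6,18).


Hyperplanes of U(6,18) are flats of rank 5.
In a uniform matroid, these are exactly the (5)-element subsets.
Count = C(18,5) = 8568.

8568


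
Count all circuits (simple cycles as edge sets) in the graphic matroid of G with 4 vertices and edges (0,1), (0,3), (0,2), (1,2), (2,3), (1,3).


A circuit in a graphic matroid = edge set of a simple cycle.
G has 4 vertices and 6 edges.
Enumerating all minimal edge subsets forming cycles...
Total circuits found: 7.

7


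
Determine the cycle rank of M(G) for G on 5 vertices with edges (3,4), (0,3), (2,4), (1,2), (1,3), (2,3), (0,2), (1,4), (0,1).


Cycle rank (nullity) = |E| - r(M) = |E| - (|V| - c).
|E| = 9, |V| = 5, c = 1.
Nullity = 9 - (5 - 1) = 9 - 4 = 5.

5


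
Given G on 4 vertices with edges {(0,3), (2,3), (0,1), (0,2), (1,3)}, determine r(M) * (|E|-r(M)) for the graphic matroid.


r(M) = |V| - c = 4 - 1 = 3.
nullity = |E| - r(M) = 5 - 3 = 2.
Product = 3 * 2 = 6.

6


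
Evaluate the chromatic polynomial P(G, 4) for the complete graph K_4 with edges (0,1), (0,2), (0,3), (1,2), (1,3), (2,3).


P(K_4, k) = k(k-1)(k-2)...(k-3).
P(4) = (4) * (3) * (2) * (1) = 24.

24


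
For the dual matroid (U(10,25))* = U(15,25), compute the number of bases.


The dual of U(r,n) is U(n-r, n) = U(15,25).
Bases of U(15,25) are all (15)-element subsets.
|B(M*)| = C(25,15) = 3268760.

3268760


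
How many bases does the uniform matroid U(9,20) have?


Bases of U(9,20) are all 9-element subsets of the 20-element ground set.
Number of bases = C(20,9).
C(20,9) = 20! / (9! * 11!) = 167960.

167960


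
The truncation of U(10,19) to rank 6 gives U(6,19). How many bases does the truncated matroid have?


Truncating U(10,19) to rank 6 gives U(6,19).
Bases of U(6,19) are all 6-element subsets of 19 elements.
Number of bases = C(19,6) = 27132.

27132


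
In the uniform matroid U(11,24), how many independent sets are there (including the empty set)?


Independent sets of U(11,24) are all subsets of size <= 11.
Count = (24 choose 0) + (24 choose 1) + (24 choose 2) + (24 choose 3) + (24 choose 4) + (24 choose 5) + (24 choose 6) + (24 choose 7) + (24 choose 8) + (24 choose 9) + (24 choose 10) + (24 choose 11)
     = 1 + 24 + 276 + 2024 + 10626 + 42504 + 134596 + 346104 + 735471 + 1307504 + 1961256 + 2496144
     = 7036530.

7036530


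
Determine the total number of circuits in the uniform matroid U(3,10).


In U(3,10), circuits are the (4)-element subsets.
Any set of 4 elements is dependent, and removing any one element gives
an independent set of size 3, so it is a minimal dependent set.
Number of circuits = C(10,4) = 10! / (4! * 6!) = 210.

210


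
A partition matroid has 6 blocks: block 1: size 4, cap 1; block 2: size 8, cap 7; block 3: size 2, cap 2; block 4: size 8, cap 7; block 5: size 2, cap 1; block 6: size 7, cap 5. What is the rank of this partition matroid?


Rank of a partition matroid = sum of min(|Si|, ci) for each block.
= min(4,1) + min(8,7) + min(2,2) + min(8,7) + min(2,1) + min(7,5)
= 1 + 7 + 2 + 7 + 1 + 5
= 23.

23


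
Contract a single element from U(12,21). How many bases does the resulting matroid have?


Contracting e from U(12,21) gives U(11,20).
Bases of U(11,20) = C(20,11) = 20! / (11! * 9!) = 167960.

167960


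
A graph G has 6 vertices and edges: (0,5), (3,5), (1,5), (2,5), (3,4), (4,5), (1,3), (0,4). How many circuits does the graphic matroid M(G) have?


A circuit in a graphic matroid = edge set of a simple cycle.
G has 6 vertices and 8 edges.
Enumerating all minimal edge subsets forming cycles...
Total circuits found: 6.

6


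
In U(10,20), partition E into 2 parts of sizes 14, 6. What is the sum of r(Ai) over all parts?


r(Ai) = min(|Ai|, 10) for each part.
Sum = min(14,10) + min(6,10)
    = 10 + 6
    = 16.

16


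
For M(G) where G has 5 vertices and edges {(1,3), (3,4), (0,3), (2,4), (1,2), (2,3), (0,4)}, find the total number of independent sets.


An independent set in a graphic matroid is an acyclic edge subset.
G has 5 vertices and 7 edges.
Enumerate all 2^7 = 128 subsets, checking for acyclicity.
Total independent sets = 82.

82


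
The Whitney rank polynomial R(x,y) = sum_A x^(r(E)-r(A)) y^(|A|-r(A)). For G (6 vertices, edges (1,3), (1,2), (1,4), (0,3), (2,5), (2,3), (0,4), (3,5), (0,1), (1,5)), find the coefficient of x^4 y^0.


R(x,y) = sum over A in 2^E of x^(r(E)-r(A)) * y^(|A|-r(A)).
G has 6 vertices, 10 edges. r(E) = 5.
Enumerate all 2^10 = 1024 subsets.
Count subsets with r(E)-r(A)=4 and |A|-r(A)=0: 10.

10


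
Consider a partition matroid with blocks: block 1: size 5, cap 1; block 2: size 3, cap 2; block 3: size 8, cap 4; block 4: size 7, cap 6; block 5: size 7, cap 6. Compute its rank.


Rank of a partition matroid = sum of min(|Si|, ci) for each block.
= min(5,1) + min(3,2) + min(8,4) + min(7,6) + min(7,6)
= 1 + 2 + 4 + 6 + 6
= 19.

19


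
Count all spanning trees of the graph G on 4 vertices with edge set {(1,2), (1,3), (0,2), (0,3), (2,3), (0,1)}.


By Kirchhoff's matrix tree theorem, the number of spanning trees equals
the determinant of any cofactor of the Laplacian matrix L.
G has 4 vertices and 6 edges.
Computing the (3 x 3) cofactor determinant gives 16.

16


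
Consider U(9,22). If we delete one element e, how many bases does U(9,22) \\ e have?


Deleting e from U(9,22) gives U(9,21) since n > r.
Bases of U(9,21) = (21 choose 9) = 293930.

293930


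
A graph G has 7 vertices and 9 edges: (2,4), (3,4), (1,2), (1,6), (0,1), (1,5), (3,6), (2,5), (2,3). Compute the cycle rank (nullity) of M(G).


Cycle rank (nullity) = |E| - r(M) = |E| - (|V| - c).
|E| = 9, |V| = 7, c = 1.
Nullity = 9 - (7 - 1) = 9 - 6 = 3.

3


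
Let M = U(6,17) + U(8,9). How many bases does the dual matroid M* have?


(M1+M2)* = M1* + M2*.
M1* = U(11,17), bases: C(17,11) = 12376.
M2* = U(1,9), bases: C(9,1) = 9.
|B(M*)| = 12376 * 9 = 111384.

111384


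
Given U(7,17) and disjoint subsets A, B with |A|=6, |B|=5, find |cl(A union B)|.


|A union B| = 6 + 5 = 11 (disjoint).
In U(7,17), cl(S) = S if |S| < 7, else cl(S) = E.
Since 11 >= 7, cl(A union B) = E.
|cl(A union B)| = 17.

17


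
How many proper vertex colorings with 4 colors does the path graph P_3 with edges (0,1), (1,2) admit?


P(P_3, k) = k * (k-1)^(2).
P(4) = 4 * 3^2 = 4 * 9 = 36.

36


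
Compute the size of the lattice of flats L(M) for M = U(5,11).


Flats of U(5,11): every subset of size < 5 is a flat, plus E itself.
Count = C(11,0) + C(11,1) + C(11,2) + C(11,3) + C(11,4) + 1
     = 1 + 11 + 55 + 165 + 330 + 1
     = 563.

563


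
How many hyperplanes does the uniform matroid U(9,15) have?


Hyperplanes of U(9,15) are flats of rank 8.
In a uniform matroid, these are exactly the (8)-element subsets.
Count = (15 choose 8) = 6435.

6435


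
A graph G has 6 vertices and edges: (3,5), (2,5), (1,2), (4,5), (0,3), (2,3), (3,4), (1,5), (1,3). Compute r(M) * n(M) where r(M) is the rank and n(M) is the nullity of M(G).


r(M) = |V| - c = 6 - 1 = 5.
nullity = |E| - r(M) = 9 - 5 = 4.
Product = 5 * 4 = 20.

20


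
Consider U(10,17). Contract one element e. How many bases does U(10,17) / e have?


Contracting e from U(10,17) gives U(9,16).
Bases of U(9,16) = C(16,9) = 11440.

11440


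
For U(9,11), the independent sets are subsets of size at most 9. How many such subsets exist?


Independent sets of U(9,11) are all subsets of size <= 9.
Count = (11 choose 0) + (11 choose 1) + (11 choose 2) + (11 choose 3) + (11 choose 4) + (11 choose 5) + (11 choose 6) + (11 choose 7) + (11 choose 8) + (11 choose 9)
     = 1 + 11 + 55 + 165 + 330 + 462 + 462 + 330 + 165 + 55
     = 2036.

2036


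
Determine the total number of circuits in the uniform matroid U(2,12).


In U(2,12), circuits are the (3)-element subsets.
Any set of 3 elements is dependent, and removing any one element gives
an independent set of size 2, so it is a minimal dependent set.
Number of circuits = C(12,3) = 12! / (3! * 9!) = 220.

220


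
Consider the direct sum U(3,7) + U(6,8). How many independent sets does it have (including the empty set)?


For a direct sum, |I(M1+M2)| = |I(M1)| * |I(M2)|.
|I(U(3,7))| = sum C(7,k) for k=0..3 = 64.
|I(U(6,8))| = sum C(8,k) for k=0..6 = 247.
Total = 64 * 247 = 15808.

15808


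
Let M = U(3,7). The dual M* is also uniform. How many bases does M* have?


The dual of U(r,n) is U(n-r, n) = U(4,7).
Bases of U(4,7) are all (4)-element subsets.
|B(M*)| = (7 choose 4) = 35.

35


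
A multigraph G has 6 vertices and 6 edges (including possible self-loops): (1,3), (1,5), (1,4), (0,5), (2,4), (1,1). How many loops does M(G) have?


In a graphic matroid, a loop is a self-loop edge (u,u) with rank 0.
Examining all 6 edges for self-loops...
Self-loops found: (1,1)
Number of loops = 1.

1


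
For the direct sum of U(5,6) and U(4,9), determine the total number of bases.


Bases of a direct sum M1 + M2: |B| = |B(M1)| * |B(M2)|.
|B(U(5,6))| = C(6,5) = 6.
|B(U(4,9))| = C(9,4) = 126.
Total bases = 6 * 126 = 756.

756


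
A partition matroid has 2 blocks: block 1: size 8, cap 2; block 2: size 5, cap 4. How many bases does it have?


A basis picks exactly ci elements from block i.
Number of bases = product of C(|Si|, ci).
= C(8,2) * C(5,4)
= 28 * 5
= 140.

140


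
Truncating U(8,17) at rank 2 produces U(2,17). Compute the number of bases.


Truncating U(8,17) to rank 2 gives U(2,17).
Bases of U(2,17) are all 2-element subsets of 17 elements.
Number of bases = C(17,2) = (17 * 16) / (1 * 2) = 136.

136


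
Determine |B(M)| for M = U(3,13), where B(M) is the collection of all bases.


Bases of U(3,13) are all 3-element subsets of the 13-element ground set.
Number of bases = C(13,3).
(13 choose 3) = 286.

286


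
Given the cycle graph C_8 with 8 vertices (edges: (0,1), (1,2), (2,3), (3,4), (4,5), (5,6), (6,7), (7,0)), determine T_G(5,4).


T(C_8; x,y) = x + x^2 + ... + x^(7) + y.
T(5,4) = 5^1 + 5^2 + 5^3 + 5^4 + 5^5 + 5^6 + 5^7 + 4
= 5 + 25 + 125 + 625 + 3125 + 15625 + 78125 + 4
= 97659.

97659


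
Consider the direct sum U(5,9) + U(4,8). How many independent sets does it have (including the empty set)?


For a direct sum, |I(M1+M2)| = |I(M1)| * |I(M2)|.
|I(U(5,9))| = sum C(9,k) for k=0..5 = 382.
|I(U(4,8))| = sum C(8,k) for k=0..4 = 163.
Total = 382 * 163 = 62266.

62266


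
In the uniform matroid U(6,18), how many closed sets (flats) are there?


Flats of U(6,18): every subset of size < 6 is a flat, plus E itself.
Count = C(18,0) + C(18,1) + C(18,2) + C(18,3) + C(18,4) + C(18,5) + 1
     = 1 + 18 + 153 + 816 + 3060 + 8568 + 1
     = 12617.

12617


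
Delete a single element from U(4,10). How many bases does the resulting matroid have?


Deleting e from U(4,10) gives U(4,9) since n > r.
Bases of U(4,9) = C(9,4) = (9 * 8 * 7 * 6) / (1 * 2 * 3 * 4) = 126.

126


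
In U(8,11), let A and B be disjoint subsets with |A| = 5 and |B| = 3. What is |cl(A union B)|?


|A union B| = 5 + 3 = 8 (disjoint).
In U(8,11), cl(S) = S if |S| < 8, else cl(S) = E.
Since 8 >= 8, cl(A union B) = E.
|cl(A union B)| = 11.

11


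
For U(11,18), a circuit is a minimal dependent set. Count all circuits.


In U(11,18), circuits are the (12)-element subsets.
Any set of 12 elements is dependent, and removing any one element gives
an independent set of size 11, so it is a minimal dependent set.
Number of circuits = C(18,12) = 18564.

18564


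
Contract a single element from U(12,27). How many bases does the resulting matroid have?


Contracting e from U(12,27) gives U(11,26).
Bases of U(11,26) = C(26,11) = 26! / (11! * 15!) = 7726160.

7726160


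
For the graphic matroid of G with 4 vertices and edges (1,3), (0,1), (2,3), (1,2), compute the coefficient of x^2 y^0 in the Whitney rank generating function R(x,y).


R(x,y) = sum over A in 2^E of x^(r(E)-r(A)) * y^(|A|-r(A)).
G has 4 vertices, 4 edges. r(E) = 3.
Enumerate all 2^4 = 16 subsets.
Count subsets with r(E)-r(A)=2 and |A|-r(A)=0: 4.

4


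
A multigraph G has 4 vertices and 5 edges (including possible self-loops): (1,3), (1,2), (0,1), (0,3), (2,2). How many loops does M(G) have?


In a graphic matroid, a loop is a self-loop edge (u,u) with rank 0.
Examining all 5 edges for self-loops...
Self-loops found: (2,2)
Number of loops = 1.

1


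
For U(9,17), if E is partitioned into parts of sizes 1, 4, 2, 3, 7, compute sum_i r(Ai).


r(Ai) = min(|Ai|, 9) for each part.
Sum = min(1,9) + min(4,9) + min(2,9) + min(3,9) + min(7,9)
    = 1 + 4 + 2 + 3 + 7
    = 17.

17
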